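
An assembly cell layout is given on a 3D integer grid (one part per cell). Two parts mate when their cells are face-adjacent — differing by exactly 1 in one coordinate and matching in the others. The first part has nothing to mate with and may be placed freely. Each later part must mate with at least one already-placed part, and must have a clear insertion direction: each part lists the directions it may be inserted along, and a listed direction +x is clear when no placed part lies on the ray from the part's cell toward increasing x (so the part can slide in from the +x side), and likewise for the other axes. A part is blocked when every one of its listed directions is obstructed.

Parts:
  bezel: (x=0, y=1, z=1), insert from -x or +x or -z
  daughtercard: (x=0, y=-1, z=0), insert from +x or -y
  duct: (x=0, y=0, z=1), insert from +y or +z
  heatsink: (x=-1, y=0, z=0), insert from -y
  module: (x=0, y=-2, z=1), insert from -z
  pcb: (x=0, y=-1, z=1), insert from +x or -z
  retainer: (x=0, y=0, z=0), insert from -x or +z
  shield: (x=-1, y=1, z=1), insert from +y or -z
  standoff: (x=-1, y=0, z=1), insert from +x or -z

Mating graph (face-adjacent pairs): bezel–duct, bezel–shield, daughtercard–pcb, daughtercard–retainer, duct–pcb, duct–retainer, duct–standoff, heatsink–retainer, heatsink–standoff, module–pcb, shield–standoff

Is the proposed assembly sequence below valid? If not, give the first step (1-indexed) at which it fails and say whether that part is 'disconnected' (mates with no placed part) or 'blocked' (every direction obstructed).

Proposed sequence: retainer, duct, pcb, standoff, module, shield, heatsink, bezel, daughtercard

1. retainer@(0, 0, 0) [-x clear] — {retainer}
2. duct@(0, 0, 1) [+y clear] — {duct, retainer}
3. pcb@(0, -1, 1) [+x clear] — {duct, pcb, retainer}
4. standoff@(-1, 0, 1) [-z clear] — {duct, pcb, retainer, standoff}
5. module@(0, -2, 1) [-z clear] — {duct, module, pcb, retainer, standoff}
6. shield@(-1, 1, 1) [+y clear] — {duct, module, pcb, retainer, shield, standoff}
7. heatsink@(-1, 0, 0) [-y clear] — {duct, heatsink, module, pcb, retainer, shield, standoff}
8. bezel@(0, 1, 1) [+x clear] — {bezel, duct, heatsink, module, pcb, retainer, shield, standoff}
9. daughtercard@(0, -1, 0) [+x clear] — {bezel, daughtercard, duct, heatsink, module, pcb, retainer, shield, standoff}

Valid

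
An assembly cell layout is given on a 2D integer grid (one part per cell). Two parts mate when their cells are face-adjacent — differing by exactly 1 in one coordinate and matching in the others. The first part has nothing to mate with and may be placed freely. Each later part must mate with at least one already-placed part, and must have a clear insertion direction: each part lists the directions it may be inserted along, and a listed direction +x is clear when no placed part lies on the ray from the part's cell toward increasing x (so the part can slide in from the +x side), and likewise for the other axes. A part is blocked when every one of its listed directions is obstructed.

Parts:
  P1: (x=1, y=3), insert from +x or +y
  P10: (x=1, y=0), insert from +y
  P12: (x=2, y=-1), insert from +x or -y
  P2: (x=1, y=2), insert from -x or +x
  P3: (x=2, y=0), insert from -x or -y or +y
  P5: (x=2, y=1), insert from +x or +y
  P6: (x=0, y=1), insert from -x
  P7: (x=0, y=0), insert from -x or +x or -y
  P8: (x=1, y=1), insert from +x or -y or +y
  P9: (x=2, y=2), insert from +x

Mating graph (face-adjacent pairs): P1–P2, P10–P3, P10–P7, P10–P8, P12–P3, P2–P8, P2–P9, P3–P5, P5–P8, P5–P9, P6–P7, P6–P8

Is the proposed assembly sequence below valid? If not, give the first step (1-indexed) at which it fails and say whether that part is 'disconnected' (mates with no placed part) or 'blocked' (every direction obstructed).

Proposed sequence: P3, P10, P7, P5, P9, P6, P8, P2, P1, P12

Valid

1. P3@(2, 0) [-x clear] — {P3}
2. P10@(1, 0) [+y clear] — {P10, P3}
3. P7@(0, 0) [-x clear] — {P10, P3, P7}
4. P5@(2, 1) [+x clear] — {P10, P3, P5, P7}
5. P9@(2, 2) [+x clear] — {P10, P3, P5, P7, P9}
6. P6@(0, 1) [-x clear] — {P10, P3, P5, P6, P7, P9}
7. P8@(1, 1) [+y clear] — {P10, P3, P5, P6, P7, P8, P9}
8. P2@(1, 2) [-x clear] — {P10, P2, P3, P5, P6, P7, P8, P9}
9. P1@(1, 3) [+x clear] — {P1, P10, P2, P3, P5, P6, P7, P8, P9}
10. P12@(2, -1) [+x clear] — {P1, P10, P12, P2, P3, P5, P6, P7, P8, P9}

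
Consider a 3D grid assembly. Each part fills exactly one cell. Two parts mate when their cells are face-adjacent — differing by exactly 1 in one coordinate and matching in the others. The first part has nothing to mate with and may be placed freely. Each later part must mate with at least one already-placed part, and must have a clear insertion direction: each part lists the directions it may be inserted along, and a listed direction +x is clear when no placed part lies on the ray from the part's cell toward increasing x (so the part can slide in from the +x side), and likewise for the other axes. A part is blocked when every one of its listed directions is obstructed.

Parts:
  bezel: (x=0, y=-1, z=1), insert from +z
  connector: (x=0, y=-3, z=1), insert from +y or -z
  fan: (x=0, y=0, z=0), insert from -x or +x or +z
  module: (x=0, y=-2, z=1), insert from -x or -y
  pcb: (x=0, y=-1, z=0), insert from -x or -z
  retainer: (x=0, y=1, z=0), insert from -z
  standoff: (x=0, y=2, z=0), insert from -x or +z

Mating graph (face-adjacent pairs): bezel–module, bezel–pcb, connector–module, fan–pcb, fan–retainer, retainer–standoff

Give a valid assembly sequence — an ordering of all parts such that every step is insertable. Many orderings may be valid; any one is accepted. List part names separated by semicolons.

1. module@(0, -2, 1) [-x clear] — {module}
2. connector@(0, -3, 1) [-z clear] — {connector, module}
3. bezel@(0, -1, 1) [+z clear] — {bezel, connector, module}
4. pcb@(0, -1, 0) [-x clear] — {bezel, connector, module, pcb}
5. fan@(0, 0, 0) [-x clear] — {bezel, connector, fan, module, pcb}
6. retainer@(0, 1, 0) [-z clear] — {bezel, connector, fan, module, pcb, retainer}
7. standoff@(0, 2, 0) [-x clear] — {bezel, connector, fan, module, pcb, retainer, standoff}

module; connector; bezel; pcb; fan; retainer; standoff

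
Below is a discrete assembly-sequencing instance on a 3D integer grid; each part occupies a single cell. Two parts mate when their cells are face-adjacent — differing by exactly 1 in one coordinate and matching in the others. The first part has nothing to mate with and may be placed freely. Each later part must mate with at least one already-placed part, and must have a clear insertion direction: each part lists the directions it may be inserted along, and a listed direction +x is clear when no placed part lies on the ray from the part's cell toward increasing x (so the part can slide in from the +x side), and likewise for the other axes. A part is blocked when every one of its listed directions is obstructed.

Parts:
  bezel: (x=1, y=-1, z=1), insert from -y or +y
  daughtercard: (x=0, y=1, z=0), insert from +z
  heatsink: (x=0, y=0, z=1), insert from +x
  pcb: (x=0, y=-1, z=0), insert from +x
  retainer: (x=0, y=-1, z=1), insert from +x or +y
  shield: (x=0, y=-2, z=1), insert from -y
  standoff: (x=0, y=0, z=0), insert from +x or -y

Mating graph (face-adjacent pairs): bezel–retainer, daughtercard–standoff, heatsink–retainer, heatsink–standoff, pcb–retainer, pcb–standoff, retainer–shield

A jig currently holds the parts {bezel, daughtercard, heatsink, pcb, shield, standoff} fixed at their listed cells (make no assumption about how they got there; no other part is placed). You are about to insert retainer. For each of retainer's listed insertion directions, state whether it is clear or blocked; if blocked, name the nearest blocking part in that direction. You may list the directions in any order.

+x: nearest on ray is bezel@(1, -1, 1) ⇒ blocked
+y: nearest on ray is heatsink@(0, 0, 1) ⇒ blocked

+x: blocked by bezel; +y: blocked by heatsink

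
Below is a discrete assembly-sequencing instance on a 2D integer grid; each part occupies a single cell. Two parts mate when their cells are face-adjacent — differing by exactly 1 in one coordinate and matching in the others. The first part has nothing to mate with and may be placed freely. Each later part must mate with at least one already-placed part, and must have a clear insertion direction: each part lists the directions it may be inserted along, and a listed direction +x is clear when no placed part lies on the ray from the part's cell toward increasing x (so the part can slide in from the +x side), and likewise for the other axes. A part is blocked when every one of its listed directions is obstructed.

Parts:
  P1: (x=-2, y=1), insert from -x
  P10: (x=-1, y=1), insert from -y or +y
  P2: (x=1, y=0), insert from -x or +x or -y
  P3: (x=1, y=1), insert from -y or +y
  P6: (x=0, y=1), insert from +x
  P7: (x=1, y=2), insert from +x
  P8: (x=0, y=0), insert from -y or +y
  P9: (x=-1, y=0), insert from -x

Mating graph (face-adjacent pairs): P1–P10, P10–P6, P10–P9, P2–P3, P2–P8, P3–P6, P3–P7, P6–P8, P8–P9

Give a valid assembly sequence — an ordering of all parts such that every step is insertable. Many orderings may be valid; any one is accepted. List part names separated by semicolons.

P6; P10; P1; P3; P2; P8; P7; P9

1. P6@(0, 1) [+x clear] — {P6}
2. P10@(-1, 1) [-y clear] — {P10, P6}
3. P1@(-2, 1) [-x clear] — {P1, P10, P6}
4. P3@(1, 1) [-y clear] — {P1, P10, P3, P6}
5. P2@(1, 0) [-x clear] — {P1, P10, P2, P3, P6}
6. P8@(0, 0) [-y clear] — {P1, P10, P2, P3, P6, P8}
7. P7@(1, 2) [+x clear] — {P1, P10, P2, P3, P6, P7, P8}
8. P9@(-1, 0) [-x clear] — {P1, P10, P2, P3, P6, P7, P8, P9}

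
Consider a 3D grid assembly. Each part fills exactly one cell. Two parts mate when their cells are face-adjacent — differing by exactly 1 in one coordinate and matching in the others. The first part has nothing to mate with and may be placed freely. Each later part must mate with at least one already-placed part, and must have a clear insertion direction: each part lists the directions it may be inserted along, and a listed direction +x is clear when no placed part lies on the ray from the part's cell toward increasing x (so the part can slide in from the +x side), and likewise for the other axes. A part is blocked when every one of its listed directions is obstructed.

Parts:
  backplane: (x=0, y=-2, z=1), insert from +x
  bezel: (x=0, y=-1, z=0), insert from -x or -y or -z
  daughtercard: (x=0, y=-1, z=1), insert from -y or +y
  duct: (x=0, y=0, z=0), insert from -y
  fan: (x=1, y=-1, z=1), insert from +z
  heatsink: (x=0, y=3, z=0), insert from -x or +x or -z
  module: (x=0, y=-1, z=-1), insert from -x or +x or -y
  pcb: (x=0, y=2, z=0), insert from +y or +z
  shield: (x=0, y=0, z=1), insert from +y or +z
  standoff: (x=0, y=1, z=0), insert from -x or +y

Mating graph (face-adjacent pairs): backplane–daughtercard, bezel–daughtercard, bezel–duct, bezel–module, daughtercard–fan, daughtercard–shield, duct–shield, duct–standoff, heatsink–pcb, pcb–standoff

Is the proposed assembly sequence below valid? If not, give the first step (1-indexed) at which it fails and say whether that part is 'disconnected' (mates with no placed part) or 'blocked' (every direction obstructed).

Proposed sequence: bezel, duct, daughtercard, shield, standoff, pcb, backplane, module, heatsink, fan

1. bezel@(0, -1, 0) [-x clear] — {bezel}
2. duct@(0, 0, 0) — -y all obstructed ⇒ blocked

Invalid at step 2 (blocked)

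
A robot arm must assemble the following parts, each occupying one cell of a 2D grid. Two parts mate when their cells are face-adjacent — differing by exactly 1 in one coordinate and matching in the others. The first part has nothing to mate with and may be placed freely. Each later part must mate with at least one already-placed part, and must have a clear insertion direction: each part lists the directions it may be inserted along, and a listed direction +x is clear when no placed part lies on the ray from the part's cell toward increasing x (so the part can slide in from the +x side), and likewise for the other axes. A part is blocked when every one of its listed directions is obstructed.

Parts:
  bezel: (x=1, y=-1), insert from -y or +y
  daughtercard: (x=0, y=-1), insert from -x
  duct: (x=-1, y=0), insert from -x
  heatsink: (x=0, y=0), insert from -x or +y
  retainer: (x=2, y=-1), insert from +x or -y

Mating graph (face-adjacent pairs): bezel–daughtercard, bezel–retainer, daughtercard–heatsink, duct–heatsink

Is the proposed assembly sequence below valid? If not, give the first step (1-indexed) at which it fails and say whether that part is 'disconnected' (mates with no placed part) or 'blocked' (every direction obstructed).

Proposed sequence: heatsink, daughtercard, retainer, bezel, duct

Invalid at step 3 (disconnected)

1. heatsink@(0, 0) [-x clear] — {heatsink}
2. daughtercard@(0, -1) [-x clear] — {daughtercard, heatsink}
3. retainer@(2, -1) — no placed neighbour ⇒ disconnected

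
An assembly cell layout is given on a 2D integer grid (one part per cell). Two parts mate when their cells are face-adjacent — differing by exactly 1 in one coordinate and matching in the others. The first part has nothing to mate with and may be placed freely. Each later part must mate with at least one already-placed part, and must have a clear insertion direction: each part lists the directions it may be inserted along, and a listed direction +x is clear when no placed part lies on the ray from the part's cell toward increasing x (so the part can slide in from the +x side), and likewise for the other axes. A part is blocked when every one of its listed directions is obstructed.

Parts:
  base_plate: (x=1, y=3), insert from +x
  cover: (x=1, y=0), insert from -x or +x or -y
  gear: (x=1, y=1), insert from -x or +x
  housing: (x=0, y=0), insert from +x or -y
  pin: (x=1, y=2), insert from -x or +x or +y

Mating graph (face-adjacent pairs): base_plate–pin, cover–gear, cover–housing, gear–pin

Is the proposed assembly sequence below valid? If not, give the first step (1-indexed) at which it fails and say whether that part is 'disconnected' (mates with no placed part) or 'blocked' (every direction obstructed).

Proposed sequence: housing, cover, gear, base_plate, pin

Invalid at step 4 (disconnected)

1. housing@(0, 0) [+x clear] — {housing}
2. cover@(1, 0) [+x clear] — {cover, housing}
3. gear@(1, 1) [-x clear] — {cover, gear, housing}
4. base_plate@(1, 3) — no placed neighbour ⇒ disconnected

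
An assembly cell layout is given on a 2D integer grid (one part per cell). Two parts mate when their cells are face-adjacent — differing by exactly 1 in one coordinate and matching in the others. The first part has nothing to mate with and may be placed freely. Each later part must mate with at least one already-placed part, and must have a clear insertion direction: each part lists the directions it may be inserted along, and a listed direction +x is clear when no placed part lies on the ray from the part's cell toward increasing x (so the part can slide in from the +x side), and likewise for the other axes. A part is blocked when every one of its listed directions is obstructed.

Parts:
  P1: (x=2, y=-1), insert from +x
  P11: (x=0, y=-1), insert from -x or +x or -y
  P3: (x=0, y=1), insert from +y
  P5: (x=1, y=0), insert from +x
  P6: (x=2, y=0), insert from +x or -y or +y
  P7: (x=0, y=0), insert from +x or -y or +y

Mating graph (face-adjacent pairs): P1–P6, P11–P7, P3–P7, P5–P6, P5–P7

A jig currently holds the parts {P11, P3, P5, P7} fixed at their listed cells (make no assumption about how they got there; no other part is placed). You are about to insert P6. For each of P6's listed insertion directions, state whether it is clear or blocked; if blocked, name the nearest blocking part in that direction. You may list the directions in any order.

+x: ray from P6(2, 0) has no placed part ⇒ clear
-y: ray from P6(2, 0) has no placed part ⇒ clear
+y: ray from P6(2, 0) has no placed part ⇒ clear

+x: clear; +y: clear; -y: clear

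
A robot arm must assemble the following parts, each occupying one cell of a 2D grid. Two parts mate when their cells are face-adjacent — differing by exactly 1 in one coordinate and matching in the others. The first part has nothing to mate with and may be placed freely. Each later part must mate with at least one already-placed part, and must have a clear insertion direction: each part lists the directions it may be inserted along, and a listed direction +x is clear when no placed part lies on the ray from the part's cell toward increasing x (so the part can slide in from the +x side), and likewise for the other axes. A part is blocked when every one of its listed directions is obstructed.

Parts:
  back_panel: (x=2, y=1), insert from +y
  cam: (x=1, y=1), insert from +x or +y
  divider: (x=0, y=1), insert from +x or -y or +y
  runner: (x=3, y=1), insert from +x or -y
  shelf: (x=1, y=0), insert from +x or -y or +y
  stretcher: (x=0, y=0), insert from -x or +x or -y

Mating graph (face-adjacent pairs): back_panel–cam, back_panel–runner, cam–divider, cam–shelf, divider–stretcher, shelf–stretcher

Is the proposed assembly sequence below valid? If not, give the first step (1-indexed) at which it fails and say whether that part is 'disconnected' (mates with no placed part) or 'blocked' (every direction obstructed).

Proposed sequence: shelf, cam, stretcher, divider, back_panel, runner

1. shelf@(1, 0) [+x clear] — {shelf}
2. cam@(1, 1) [+x clear] — {cam, shelf}
3. stretcher@(0, 0) [-x clear] — {cam, shelf, stretcher}
4. divider@(0, 1) [+y clear] — {cam, divider, shelf, stretcher}
5. back_panel@(2, 1) [+y clear] — {back_panel, cam, divider, shelf, stretcher}
6. runner@(3, 1) [+x clear] — {back_panel, cam, divider, runner, shelf, stretcher}

Valid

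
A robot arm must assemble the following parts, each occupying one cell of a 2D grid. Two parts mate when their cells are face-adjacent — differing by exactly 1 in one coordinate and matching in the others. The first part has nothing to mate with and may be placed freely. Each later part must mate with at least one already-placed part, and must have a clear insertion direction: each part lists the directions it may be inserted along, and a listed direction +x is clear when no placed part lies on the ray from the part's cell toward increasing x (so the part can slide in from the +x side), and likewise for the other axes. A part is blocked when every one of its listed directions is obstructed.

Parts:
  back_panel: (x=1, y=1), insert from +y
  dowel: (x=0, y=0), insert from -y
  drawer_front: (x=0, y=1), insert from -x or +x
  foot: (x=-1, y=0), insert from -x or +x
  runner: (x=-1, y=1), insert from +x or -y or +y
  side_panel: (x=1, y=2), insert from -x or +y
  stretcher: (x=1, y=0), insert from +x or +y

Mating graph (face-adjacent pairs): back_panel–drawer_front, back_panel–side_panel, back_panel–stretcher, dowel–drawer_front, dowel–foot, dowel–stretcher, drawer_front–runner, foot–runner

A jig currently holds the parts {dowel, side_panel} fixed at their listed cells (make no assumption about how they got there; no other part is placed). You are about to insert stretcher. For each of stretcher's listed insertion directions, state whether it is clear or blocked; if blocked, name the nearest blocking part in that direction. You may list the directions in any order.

+x: clear; +y: blocked by side_panel

+x: ray from stretcher(1, 0) has no placed part ⇒ clear
+y: nearest on ray is side_panel@(1, 2) ⇒ blocked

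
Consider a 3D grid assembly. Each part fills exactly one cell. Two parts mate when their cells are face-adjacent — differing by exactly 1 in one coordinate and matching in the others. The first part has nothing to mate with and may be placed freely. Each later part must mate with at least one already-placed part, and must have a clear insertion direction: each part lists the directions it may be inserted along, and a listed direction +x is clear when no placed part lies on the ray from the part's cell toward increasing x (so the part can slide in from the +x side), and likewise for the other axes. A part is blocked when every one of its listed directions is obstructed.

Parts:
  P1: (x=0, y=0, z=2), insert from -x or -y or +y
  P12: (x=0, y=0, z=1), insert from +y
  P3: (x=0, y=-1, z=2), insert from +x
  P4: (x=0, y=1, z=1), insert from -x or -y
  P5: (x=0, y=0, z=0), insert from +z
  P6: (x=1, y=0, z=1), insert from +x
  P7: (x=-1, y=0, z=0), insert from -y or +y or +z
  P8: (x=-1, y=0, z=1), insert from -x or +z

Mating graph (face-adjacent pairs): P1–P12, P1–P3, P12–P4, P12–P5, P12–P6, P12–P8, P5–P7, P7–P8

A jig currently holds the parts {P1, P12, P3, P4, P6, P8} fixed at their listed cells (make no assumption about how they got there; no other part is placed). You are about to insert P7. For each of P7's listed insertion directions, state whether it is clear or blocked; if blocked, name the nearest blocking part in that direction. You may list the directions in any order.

+y: clear; +z: blocked by P8; -y: clear

-y: ray from P7(-1, 0, 0) has no placed part ⇒ clear
+y: ray from P7(-1, 0, 0) has no placed part ⇒ clear
+z: nearest on ray is P8@(-1, 0, 1) ⇒ blocked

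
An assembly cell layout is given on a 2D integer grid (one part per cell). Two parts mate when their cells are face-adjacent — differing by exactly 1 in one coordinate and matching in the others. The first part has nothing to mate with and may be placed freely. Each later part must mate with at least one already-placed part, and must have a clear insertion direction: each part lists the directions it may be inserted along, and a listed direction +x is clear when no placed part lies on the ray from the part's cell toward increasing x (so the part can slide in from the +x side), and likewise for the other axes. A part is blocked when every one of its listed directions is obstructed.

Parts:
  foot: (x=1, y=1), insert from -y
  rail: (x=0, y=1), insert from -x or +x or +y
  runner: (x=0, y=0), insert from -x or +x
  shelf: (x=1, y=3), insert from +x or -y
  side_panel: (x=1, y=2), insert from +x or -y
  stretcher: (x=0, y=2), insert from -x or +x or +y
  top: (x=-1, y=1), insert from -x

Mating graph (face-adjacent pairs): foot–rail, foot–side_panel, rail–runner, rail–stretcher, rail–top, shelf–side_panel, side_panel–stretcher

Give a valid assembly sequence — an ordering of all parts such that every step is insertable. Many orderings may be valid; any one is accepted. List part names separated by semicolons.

1. foot@(1, 1) [-y clear] — {foot}
2. side_panel@(1, 2) [+x clear] — {foot, side_panel}
3. shelf@(1, 3) [+x clear] — {foot, shelf, side_panel}
4. stretcher@(0, 2) [-x clear] — {foot, shelf, side_panel, stretcher}
5. rail@(0, 1) [-x clear] — {foot, rail, shelf, side_panel, stretcher}
6. runner@(0, 0) [-x clear] — {foot, rail, runner, shelf, side_panel, stretcher}
7. top@(-1, 1) [-x clear] — {foot, rail, runner, shelf, side_panel, stretcher, top}

foot; side_panel; shelf; stretcher; rail; runner; top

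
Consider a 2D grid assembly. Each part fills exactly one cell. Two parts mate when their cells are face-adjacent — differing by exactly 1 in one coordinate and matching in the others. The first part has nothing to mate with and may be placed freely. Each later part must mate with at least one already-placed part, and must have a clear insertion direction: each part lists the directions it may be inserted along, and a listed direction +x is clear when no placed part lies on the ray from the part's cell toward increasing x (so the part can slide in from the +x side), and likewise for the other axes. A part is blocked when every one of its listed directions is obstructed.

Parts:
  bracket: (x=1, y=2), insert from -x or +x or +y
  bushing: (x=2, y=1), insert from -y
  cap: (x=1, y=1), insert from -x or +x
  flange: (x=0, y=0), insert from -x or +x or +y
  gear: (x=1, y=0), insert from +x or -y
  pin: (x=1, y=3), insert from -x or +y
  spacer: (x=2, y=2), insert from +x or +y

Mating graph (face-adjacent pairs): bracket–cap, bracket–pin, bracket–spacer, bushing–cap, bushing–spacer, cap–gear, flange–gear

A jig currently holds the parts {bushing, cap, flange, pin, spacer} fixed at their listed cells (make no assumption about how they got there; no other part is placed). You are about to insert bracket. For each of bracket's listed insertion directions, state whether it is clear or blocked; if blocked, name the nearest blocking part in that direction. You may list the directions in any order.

-x: ray from bracket(1, 2) has no placed part ⇒ clear
+x: nearest on ray is spacer@(2, 2) ⇒ blocked
+y: nearest on ray is pin@(1, 3) ⇒ blocked

+x: blocked by spacer; +y: blocked by pin; -x: clear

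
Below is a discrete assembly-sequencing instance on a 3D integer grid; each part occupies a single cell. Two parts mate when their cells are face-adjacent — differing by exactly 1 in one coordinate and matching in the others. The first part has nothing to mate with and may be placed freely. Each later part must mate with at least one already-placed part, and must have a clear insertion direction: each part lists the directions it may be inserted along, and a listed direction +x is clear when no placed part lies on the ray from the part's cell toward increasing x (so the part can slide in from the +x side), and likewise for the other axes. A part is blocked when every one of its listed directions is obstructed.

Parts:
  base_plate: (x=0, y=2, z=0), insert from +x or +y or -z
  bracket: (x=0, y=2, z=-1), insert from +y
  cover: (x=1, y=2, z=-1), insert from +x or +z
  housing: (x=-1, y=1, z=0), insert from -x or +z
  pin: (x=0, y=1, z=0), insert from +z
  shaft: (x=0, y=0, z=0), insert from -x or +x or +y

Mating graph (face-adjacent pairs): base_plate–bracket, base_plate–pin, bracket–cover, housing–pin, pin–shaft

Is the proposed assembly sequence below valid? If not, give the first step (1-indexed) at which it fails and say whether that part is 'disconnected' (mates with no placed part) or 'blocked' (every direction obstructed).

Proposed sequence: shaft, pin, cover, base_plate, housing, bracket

Invalid at step 3 (disconnected)

1. shaft@(0, 0, 0) [-x clear] — {shaft}
2. pin@(0, 1, 0) [+z clear] — {pin, shaft}
3. cover@(1, 2, -1) — no placed neighbour ⇒ disconnected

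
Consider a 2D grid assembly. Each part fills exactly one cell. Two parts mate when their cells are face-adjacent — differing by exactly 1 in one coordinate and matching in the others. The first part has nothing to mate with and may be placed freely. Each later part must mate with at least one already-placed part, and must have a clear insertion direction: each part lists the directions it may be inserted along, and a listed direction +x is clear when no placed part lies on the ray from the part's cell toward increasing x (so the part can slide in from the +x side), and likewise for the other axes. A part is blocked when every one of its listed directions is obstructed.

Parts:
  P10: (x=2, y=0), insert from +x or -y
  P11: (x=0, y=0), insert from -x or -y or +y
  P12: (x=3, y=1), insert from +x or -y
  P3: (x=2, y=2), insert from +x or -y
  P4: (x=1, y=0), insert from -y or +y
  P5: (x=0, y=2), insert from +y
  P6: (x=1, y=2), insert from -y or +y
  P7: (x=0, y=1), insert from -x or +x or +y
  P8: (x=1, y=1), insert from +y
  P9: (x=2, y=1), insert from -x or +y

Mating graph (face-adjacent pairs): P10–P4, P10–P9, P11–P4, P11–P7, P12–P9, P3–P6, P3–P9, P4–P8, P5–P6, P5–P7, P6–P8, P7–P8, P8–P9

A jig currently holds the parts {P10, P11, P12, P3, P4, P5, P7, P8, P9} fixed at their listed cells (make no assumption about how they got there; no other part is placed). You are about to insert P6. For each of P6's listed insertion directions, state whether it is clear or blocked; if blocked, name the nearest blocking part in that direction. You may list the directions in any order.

+y: clear; -y: blocked by P8

-y: nearest on ray is P8@(1, 1) ⇒ blocked
+y: ray from P6(1, 2) has no placed part ⇒ clear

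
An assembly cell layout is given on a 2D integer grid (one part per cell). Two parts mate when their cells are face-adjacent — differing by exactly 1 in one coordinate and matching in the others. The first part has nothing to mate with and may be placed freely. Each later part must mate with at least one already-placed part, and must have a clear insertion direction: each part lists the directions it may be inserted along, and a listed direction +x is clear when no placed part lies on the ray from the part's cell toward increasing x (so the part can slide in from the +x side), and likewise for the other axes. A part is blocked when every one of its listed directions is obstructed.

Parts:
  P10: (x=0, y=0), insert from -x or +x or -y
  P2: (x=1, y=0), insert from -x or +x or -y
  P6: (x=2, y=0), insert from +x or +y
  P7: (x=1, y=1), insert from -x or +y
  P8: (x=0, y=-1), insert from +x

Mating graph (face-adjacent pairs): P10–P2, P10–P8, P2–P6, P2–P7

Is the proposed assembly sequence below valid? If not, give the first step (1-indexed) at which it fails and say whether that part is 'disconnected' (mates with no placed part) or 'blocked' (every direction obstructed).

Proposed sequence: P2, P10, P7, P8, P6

Valid

1. P2@(1, 0) [-x clear] — {P2}
2. P10@(0, 0) [-x clear] — {P10, P2}
3. P7@(1, 1) [-x clear] — {P10, P2, P7}
4. P8@(0, -1) [+x clear] — {P10, P2, P7, P8}
5. P6@(2, 0) [+x clear] — {P10, P2, P6, P7, P8}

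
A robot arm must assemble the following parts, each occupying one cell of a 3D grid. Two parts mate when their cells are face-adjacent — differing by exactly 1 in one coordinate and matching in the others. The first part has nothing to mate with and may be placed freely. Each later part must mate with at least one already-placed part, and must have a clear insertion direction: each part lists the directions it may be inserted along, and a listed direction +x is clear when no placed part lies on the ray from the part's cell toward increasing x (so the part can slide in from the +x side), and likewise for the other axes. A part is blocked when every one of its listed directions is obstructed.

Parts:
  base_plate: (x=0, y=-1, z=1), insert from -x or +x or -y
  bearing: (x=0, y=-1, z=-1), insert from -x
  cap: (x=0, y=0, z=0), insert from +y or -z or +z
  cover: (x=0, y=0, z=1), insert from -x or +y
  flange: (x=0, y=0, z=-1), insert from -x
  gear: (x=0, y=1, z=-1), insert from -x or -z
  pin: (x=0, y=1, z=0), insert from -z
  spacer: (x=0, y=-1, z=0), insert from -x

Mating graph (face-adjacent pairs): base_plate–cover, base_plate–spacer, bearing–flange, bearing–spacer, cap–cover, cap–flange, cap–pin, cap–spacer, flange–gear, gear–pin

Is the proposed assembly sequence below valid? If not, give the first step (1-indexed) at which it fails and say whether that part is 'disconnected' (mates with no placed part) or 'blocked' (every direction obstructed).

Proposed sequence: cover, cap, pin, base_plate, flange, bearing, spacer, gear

1. cover@(0, 0, 1) [-x clear] — {cover}
2. cap@(0, 0, 0) [+y clear] — {cap, cover}
3. pin@(0, 1, 0) [-z clear] — {cap, cover, pin}
4. base_plate@(0, -1, 1) [-x clear] — {base_plate, cap, cover, pin}
5. flange@(0, 0, -1) [-x clear] — {base_plate, cap, cover, flange, pin}
6. bearing@(0, -1, -1) [-x clear] — {base_plate, bearing, cap, cover, flange, pin}
7. spacer@(0, -1, 0) [-x clear] — {base_plate, bearing, cap, cover, flange, pin, spacer}
8. gear@(0, 1, -1) [-x clear] — {base_plate, bearing, cap, cover, flange, gear, pin, spacer}

Valid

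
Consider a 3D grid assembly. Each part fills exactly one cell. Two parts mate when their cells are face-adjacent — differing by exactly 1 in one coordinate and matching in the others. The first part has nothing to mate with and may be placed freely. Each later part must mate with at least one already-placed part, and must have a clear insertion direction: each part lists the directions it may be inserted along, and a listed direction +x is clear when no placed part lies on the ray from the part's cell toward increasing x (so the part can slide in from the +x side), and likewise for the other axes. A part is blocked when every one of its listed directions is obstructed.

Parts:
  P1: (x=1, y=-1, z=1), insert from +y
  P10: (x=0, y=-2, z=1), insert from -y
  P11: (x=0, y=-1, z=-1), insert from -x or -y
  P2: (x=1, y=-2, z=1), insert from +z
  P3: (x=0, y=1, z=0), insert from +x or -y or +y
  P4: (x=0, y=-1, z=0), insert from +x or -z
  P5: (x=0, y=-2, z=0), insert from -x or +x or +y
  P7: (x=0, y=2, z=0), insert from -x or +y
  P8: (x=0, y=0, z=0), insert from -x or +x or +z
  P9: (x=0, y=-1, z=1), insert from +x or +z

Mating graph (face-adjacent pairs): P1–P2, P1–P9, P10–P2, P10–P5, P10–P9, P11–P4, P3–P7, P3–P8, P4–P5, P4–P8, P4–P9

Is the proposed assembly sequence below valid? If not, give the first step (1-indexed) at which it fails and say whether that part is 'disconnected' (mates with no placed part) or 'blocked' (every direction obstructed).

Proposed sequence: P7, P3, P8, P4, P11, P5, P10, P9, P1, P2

Valid

1. P7@(0, 2, 0) [-x clear] — {P7}
2. P3@(0, 1, 0) [+x clear] — {P3, P7}
3. P8@(0, 0, 0) [-x clear] — {P3, P7, P8}
4. P4@(0, -1, 0) [+x clear] — {P3, P4, P7, P8}
5. P11@(0, -1, -1) [-x clear] — {P11, P3, P4, P7, P8}
6. P5@(0, -2, 0) [-x clear] — {P11, P3, P4, P5, P7, P8}
7. P10@(0, -2, 1) [-y clear] — {P10, P11, P3, P4, P5, P7, P8}
8. P9@(0, -1, 1) [+x clear] — {P10, P11, P3, P4, P5, P7, P8, P9}
9. P1@(1, -1, 1) [+y clear] — {P1, P10, P11, P3, P4, P5, P7, P8, P9}
10. P2@(1, -2, 1) [+z clear] — {P1, P10, P11, P2, P3, P4, P5, P7, P8, P9}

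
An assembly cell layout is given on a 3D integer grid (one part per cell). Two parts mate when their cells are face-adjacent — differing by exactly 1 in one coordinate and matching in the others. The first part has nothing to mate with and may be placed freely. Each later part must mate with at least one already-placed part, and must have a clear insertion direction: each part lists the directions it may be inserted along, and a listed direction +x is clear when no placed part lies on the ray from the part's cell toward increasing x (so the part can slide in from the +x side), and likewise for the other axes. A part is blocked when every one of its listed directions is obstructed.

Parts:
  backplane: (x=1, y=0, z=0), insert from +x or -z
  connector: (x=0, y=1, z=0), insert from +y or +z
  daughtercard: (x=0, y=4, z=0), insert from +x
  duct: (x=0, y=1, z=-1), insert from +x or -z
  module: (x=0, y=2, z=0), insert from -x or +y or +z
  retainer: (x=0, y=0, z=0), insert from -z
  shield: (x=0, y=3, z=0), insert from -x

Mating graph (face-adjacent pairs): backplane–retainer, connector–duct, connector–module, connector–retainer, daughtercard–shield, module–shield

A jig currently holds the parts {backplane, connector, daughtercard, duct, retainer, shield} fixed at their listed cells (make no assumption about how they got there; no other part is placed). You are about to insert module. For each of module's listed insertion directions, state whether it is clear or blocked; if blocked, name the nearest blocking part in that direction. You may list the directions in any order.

-x: ray from module(0, 2, 0) has no placed part ⇒ clear
+y: nearest on ray is shield@(0, 3, 0) ⇒ blocked
+z: ray from module(0, 2, 0) has no placed part ⇒ clear

+y: blocked by shield; +z: clear; -x: clear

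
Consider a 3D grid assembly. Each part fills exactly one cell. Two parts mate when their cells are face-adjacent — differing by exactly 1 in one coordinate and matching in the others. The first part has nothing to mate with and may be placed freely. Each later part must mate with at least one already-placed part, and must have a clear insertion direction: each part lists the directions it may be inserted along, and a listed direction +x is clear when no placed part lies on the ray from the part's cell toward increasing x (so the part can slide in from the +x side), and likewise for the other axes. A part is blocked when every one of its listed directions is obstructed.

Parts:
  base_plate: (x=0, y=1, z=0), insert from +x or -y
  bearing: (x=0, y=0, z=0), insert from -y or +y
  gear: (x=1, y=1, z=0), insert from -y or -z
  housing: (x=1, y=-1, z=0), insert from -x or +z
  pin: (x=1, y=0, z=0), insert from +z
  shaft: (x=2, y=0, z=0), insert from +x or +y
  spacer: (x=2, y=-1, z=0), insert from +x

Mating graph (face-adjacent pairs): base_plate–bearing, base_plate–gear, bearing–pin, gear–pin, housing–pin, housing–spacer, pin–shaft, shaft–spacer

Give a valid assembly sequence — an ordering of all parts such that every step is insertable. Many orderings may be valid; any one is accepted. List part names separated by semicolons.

1. housing@(1, -1, 0) [-x clear] — {housing}
2. pin@(1, 0, 0) [+z clear] — {housing, pin}
3. gear@(1, 1, 0) [-z clear] — {gear, housing, pin}
4. base_plate@(0, 1, 0) [-y clear] — {base_plate, gear, housing, pin}
5. shaft@(2, 0, 0) [+x clear] — {base_plate, gear, housing, pin, shaft}
6. spacer@(2, -1, 0) [+x clear] — {base_plate, gear, housing, pin, shaft, spacer}
7. bearing@(0, 0, 0) [-y clear] — {base_plate, bearing, gear, housing, pin, shaft, spacer}

housing; pin; gear; base_plate; shaft; spacer; bearing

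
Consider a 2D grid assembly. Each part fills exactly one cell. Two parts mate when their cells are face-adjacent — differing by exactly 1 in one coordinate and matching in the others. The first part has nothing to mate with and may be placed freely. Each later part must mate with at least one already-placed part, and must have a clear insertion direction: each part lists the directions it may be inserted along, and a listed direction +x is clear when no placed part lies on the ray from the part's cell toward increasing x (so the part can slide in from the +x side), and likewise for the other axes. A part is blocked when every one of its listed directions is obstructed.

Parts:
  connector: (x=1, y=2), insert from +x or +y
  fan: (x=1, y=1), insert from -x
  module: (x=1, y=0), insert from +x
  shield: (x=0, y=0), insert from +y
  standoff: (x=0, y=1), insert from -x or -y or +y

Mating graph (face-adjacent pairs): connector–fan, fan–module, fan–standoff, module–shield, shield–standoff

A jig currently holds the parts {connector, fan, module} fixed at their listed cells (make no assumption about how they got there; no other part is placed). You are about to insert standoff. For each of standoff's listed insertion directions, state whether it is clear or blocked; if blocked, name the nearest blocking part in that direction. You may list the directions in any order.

-x: ray from standoff(0, 1) has no placed part ⇒ clear
-y: ray from standoff(0, 1) has no placed part ⇒ clear
+y: ray from standoff(0, 1) has no placed part ⇒ clear

+y: clear; -x: clear; -y: clear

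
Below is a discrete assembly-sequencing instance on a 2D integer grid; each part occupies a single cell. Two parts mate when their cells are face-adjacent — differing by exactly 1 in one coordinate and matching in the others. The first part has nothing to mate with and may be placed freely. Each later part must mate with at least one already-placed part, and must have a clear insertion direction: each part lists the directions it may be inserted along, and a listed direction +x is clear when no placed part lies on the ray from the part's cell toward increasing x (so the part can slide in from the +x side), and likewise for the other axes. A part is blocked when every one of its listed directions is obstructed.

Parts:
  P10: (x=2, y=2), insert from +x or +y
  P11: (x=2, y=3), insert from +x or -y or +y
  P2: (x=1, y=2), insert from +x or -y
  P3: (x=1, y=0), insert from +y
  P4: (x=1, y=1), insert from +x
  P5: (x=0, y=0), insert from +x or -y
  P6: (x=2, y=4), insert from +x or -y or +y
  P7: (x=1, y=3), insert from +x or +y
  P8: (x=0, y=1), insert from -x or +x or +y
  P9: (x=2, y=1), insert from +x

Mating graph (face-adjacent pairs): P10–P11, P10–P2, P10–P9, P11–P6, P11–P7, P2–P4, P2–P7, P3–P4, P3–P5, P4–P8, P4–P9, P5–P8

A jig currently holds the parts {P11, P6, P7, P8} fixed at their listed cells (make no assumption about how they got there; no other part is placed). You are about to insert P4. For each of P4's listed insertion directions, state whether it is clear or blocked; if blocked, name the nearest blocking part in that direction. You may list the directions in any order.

+x: ray from P4(1, 1) has no placed part ⇒ clear

+x: clear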